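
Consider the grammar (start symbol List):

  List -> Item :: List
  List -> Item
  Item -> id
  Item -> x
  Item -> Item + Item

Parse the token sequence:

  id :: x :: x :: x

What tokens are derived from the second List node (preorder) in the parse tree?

[List [Item id] :: [List [Item x] :: [List [Item x] :: [List [Item x]]]]]

x :: x :: x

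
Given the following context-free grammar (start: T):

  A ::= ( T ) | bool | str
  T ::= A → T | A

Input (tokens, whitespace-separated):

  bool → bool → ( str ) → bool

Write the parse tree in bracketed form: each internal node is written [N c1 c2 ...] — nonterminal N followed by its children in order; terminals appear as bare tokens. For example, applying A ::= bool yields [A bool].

T
A → T
bool → T
bool → A → T
bool → bool → T
bool → bool → A → T
bool → bool → ( T ) → T
bool → bool → ( A ) → T
bool → bool → ( str ) → T
bool → bool → ( str ) → A
bool → bool → ( str ) → bool

[T [A bool] → [T [A bool] → [T [A ( [T [A str]] )] → [T [A bool]]]]]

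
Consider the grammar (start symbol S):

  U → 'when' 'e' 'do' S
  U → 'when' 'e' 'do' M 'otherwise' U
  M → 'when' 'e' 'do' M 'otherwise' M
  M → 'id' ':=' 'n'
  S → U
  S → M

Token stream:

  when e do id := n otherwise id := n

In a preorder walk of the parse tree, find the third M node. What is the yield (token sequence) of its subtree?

[S [M when e do [M id := n] otherwise [M id := n]]]

id := n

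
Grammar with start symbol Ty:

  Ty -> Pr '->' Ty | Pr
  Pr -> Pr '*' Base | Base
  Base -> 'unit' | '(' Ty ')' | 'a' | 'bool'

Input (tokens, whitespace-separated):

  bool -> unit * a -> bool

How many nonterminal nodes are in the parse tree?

11

[Ty [Pr [Base bool]] -> [Ty [Pr [Pr [Base unit]] * [Base a]] -> [Ty [Pr [Base bool]]]]]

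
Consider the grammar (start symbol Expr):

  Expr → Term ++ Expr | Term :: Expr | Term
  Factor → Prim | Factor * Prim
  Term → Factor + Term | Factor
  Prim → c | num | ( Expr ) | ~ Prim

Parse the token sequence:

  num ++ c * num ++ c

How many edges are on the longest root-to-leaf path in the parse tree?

6

[Expr [Term [Factor [Prim num]]] ++ [Expr [Term [Factor [Factor [Prim c]] * [Prim num]]] ++ [Expr [Term [Factor [Prim c]]]]]]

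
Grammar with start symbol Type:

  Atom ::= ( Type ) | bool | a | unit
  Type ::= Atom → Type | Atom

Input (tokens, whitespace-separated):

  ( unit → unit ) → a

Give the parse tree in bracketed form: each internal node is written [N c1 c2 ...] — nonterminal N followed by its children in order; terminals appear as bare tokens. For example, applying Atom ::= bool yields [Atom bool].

[Type [Atom ( [Type [Atom unit] → [Type [Atom unit]]] )] → [Type [Atom a]]]

Type
Atom → Type
( Type ) → Type
( Atom → Type ) → Type
( unit → Type ) → Type
( unit → Atom ) → Type
( unit → unit ) → Type
( unit → unit ) → Atom
( unit → unit ) → a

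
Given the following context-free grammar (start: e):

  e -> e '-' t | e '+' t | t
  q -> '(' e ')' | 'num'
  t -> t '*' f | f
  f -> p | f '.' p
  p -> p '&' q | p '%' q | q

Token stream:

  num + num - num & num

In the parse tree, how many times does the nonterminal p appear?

[e [e [e [t [f [p [q num]]]]] + [t [f [p [q num]]]]] - [t [f [p [p [q num]] & [q num]]]]]

4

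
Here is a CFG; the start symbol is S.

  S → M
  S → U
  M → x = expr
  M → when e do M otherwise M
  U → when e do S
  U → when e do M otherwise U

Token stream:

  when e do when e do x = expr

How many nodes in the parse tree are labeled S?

3

[S [U when e do [S [U when e do [S [M x = expr]]]]]]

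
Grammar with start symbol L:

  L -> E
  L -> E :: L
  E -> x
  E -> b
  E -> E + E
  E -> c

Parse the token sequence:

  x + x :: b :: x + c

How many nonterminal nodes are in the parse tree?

10

[L [E [E x] + [E x]] :: [L [E b] :: [L [E [E x] + [E c]]]]]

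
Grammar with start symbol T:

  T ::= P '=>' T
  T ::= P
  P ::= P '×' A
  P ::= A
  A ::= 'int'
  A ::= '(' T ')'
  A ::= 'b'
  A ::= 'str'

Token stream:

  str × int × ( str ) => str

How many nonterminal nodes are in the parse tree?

13

[T [P [P [P [A str]] × [A int]] × [A ( [T [P [A str]]] )]] => [T [P [A str]]]]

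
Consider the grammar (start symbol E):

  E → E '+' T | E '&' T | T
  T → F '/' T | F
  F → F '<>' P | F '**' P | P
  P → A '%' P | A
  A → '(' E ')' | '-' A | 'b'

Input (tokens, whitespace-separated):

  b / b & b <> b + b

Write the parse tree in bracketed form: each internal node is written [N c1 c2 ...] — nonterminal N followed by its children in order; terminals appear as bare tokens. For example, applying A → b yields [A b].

E
E + T
E & T + T
T & T + T
F / T & T + T
P / T & T + T
A / T & T + T
b / T & T + T
b / F & T + T
b / P & T + T
b / A & T + T
b / b & T + T
b / b & F + T
b / b & F <> P + T
b / b & P <> P + T
b / b & A <> P + T
b / b & b <> P + T
b / b & b <> A + T
b / b & b <> b + T
b / b & b <> b + F
b / b & b <> b + P
b / b & b <> b + A
b / b & b <> b + b

[E [E [E [T [F [P [A b]]] / [T [F [P [A b]]]]]] & [T [F [F [P [A b]]] <> [P [A b]]]]] + [T [F [P [A b]]]]]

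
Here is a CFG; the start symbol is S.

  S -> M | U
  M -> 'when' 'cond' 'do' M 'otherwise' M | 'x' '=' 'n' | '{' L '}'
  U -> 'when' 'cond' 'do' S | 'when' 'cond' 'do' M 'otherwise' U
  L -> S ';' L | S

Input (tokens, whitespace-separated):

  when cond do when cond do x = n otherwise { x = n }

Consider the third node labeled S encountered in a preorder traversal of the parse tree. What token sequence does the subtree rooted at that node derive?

x = n

[S [U when cond do [S [M when cond do [M x = n] otherwise [M { [L [S [M x = n]]] }]]]]]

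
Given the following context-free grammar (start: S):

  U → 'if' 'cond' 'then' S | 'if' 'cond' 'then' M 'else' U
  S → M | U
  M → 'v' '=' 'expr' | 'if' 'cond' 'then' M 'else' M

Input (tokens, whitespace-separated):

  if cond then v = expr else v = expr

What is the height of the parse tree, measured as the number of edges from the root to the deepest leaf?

[S [M if cond then [M v = expr] else [M v = expr]]]

3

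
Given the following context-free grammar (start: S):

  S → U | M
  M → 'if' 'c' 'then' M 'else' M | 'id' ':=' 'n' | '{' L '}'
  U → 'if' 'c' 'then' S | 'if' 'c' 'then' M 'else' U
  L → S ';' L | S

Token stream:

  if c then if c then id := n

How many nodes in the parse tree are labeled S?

3

[S [U if c then [S [U if c then [S [M id := n]]]]]]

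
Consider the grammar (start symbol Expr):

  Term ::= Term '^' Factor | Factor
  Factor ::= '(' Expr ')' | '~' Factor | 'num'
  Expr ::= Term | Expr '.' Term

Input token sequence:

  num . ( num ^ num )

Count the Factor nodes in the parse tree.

[Expr [Expr [Term [Factor num]]] . [Term [Factor ( [Expr [Term [Term [Factor num]] ^ [Factor num]]] )]]]

4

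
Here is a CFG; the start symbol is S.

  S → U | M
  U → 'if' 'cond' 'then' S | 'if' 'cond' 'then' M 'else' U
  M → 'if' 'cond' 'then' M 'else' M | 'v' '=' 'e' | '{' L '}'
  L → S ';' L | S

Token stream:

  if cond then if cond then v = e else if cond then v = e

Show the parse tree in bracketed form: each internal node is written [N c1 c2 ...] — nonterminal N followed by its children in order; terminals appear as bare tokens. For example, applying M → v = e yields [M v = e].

S
U
if cond then S
if cond then U
if cond then if cond then M else U
if cond then if cond then v = e else U
if cond then if cond then v = e else if cond then S
if cond then if cond then v = e else if cond then M
if cond then if cond then v = e else if cond then v = e

[S [U if cond then [S [U if cond then [M v = e] else [U if cond then [S [M v = e]]]]]]]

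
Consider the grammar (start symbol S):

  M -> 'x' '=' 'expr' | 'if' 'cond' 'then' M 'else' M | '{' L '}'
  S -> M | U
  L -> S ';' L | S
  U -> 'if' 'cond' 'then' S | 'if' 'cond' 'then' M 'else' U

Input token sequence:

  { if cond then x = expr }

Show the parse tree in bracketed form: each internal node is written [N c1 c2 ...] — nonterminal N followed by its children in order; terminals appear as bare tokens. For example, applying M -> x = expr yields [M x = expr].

S
M
{ L }
{ S }
{ U }
{ if cond then S }
{ if cond then M }
{ if cond then x = expr }

[S [M { [L [S [U if cond then [S [M x = expr]]]]] }]]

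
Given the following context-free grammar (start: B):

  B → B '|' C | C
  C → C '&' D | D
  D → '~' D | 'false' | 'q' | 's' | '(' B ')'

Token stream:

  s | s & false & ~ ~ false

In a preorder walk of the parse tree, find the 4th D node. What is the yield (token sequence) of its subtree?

~ ~ false

[B [B [C [D s]]] | [C [C [C [D s]] & [D false]] & [D ~ [D ~ [D false]]]]]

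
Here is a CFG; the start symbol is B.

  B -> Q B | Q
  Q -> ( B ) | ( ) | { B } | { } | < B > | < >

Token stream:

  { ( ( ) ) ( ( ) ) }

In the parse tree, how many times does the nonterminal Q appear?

5

[B [Q { [B [Q ( [B [Q ( )]] )] [B [Q ( [B [Q ( )]] )]]] }]]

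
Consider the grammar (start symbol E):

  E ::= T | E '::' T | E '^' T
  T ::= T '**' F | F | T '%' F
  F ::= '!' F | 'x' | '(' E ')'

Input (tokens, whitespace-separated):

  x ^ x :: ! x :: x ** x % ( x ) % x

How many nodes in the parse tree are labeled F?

[E [E [E [E [T [F x]]] ^ [T [F x]]] :: [T [F ! [F x]]]] :: [T [T [T [T [F x]] ** [F x]] % [F ( [E [T [F x]]] )]] % [F x]]]

9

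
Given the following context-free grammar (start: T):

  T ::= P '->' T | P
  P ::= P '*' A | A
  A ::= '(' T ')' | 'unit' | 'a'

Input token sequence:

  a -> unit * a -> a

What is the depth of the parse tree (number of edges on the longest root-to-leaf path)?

[T [P [A a]] -> [T [P [P [A unit]] * [A a]] -> [T [P [A a]]]]]

5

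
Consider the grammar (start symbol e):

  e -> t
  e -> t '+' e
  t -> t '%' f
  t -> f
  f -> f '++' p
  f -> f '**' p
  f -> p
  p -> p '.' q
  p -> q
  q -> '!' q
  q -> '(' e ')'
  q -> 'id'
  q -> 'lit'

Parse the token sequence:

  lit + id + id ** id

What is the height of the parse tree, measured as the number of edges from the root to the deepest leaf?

8

[e [t [f [p [q lit]]]] + [e [t [f [p [q id]]]] + [e [t [f [f [p [q id]]] ** [p [q id]]]]]]]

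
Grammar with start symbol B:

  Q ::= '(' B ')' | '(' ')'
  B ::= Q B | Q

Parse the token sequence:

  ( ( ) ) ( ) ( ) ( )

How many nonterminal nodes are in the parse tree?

[B [Q ( [B [Q ( )]] )] [B [Q ( )] [B [Q ( )] [B [Q ( )]]]]]

10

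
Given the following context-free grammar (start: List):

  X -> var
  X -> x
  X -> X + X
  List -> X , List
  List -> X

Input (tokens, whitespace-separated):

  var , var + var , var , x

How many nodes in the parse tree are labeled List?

4

[List [X var] , [List [X [X var] + [X var]] , [List [X var] , [List [X x]]]]]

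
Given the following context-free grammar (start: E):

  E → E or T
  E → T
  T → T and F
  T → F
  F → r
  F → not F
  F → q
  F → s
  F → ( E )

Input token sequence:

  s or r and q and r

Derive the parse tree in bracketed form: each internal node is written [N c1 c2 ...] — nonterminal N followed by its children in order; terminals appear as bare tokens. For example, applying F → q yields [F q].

[E [E [T [F s]]] or [T [T [T [F r]] and [F q]] and [F r]]]

E
E or T
T or T
F or T
s or T
s or T and F
s or T and F and F
s or F and F and F
s or r and F and F
s or r and q and F
s or r and q and r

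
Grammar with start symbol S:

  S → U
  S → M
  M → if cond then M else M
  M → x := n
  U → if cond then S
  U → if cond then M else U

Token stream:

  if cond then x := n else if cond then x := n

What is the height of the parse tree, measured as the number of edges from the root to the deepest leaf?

[S [U if cond then [M x := n] else [U if cond then [S [M x := n]]]]]

5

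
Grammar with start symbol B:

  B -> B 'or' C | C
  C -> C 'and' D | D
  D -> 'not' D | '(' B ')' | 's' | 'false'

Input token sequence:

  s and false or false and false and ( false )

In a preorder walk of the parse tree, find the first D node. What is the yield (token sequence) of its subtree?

[B [B [C [C [D s]] and [D false]]] or [C [C [C [D false]] and [D false]] and [D ( [B [C [D false]]] )]]]

s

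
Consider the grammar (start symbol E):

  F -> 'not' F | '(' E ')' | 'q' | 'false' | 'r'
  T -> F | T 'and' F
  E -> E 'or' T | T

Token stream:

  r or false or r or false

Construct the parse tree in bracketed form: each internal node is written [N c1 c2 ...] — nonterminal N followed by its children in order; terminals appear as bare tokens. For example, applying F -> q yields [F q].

E
E or T
E or T or T
E or T or T or T
T or T or T or T
F or T or T or T
r or T or T or T
r or F or T or T
r or false or T or T
r or false or F or T
r or false or r or T
r or false or r or F
r or false or r or false

[E [E [E [E [T [F r]]] or [T [F false]]] or [T [F r]]] or [T [F false]]]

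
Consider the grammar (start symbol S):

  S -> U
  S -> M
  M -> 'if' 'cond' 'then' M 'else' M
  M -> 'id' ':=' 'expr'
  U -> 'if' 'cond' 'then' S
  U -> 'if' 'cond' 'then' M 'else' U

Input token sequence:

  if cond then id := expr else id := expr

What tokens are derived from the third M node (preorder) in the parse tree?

[S [M if cond then [M id := expr] else [M id := expr]]]

id := expr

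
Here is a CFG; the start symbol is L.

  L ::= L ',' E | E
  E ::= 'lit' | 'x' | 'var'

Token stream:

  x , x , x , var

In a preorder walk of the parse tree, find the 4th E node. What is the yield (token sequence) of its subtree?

var

[L [L [L [L [E x]] , [E x]] , [E x]] , [E var]]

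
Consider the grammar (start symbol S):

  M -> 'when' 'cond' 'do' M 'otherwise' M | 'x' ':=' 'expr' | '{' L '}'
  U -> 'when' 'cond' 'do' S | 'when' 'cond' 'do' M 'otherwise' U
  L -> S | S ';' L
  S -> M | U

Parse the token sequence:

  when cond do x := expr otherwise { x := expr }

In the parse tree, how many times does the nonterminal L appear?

[S [M when cond do [M x := expr] otherwise [M { [L [S [M x := expr]]] }]]]

1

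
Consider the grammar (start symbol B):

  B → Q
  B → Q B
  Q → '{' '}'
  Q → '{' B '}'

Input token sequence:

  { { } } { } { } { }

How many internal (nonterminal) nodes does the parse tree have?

10

[B [Q { [B [Q { }]] }] [B [Q { }] [B [Q { }] [B [Q { }]]]]]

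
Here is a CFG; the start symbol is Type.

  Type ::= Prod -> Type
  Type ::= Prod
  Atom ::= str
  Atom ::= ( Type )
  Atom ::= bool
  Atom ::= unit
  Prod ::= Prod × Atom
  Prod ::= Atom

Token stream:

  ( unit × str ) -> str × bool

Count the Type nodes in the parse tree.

[Type [Prod [Atom ( [Type [Prod [Prod [Atom unit]] × [Atom str]]] )]] -> [Type [Prod [Prod [Atom str]] × [Atom bool]]]]

3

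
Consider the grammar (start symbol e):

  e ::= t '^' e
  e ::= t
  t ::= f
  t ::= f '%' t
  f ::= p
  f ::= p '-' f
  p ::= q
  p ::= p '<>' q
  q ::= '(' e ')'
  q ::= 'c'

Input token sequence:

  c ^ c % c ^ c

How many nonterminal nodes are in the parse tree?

[e [t [f [p [q c]]]] ^ [e [t [f [p [q c]]] % [t [f [p [q c]]]]] ^ [e [t [f [p [q c]]]]]]]

19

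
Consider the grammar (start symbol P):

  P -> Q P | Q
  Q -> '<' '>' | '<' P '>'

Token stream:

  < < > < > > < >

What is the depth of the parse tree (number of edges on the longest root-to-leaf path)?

5

[P [Q < [P [Q < >] [P [Q < >]]] >] [P [Q < >]]]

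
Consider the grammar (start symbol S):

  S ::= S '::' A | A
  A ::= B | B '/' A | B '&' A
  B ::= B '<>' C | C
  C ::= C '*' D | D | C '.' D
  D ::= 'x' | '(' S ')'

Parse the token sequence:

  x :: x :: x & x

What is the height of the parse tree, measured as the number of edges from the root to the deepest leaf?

7

[S [S [S [A [B [C [D x]]]]] :: [A [B [C [D x]]]]] :: [A [B [C [D x]]] & [A [B [C [D x]]]]]]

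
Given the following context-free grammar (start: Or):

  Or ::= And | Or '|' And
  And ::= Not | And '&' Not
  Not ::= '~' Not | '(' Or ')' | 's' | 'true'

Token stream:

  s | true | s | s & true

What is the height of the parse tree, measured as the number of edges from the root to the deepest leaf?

[Or [Or [Or [Or [And [Not s]]] | [And [Not true]]] | [And [Not s]]] | [And [And [Not s]] & [Not true]]]

6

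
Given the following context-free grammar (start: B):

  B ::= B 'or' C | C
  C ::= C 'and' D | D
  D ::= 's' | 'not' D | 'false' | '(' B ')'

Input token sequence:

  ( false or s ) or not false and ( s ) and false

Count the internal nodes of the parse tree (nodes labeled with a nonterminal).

20

[B [B [C [D ( [B [B [C [D false]]] or [C [D s]]] )]]] or [C [C [C [D not [D false]]] and [D ( [B [C [D s]]] )]] and [D false]]]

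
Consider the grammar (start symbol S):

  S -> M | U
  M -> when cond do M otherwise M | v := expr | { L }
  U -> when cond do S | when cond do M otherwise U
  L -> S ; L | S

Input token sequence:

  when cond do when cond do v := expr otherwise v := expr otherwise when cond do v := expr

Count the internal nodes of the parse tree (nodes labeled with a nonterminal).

8

[S [U when cond do [M when cond do [M v := expr] otherwise [M v := expr]] otherwise [U when cond do [S [M v := expr]]]]]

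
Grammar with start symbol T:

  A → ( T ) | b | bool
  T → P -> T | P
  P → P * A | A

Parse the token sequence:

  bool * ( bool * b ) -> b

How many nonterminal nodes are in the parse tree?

13

[T [P [P [A bool]] * [A ( [T [P [P [A bool]] * [A b]]] )]] -> [T [P [A b]]]]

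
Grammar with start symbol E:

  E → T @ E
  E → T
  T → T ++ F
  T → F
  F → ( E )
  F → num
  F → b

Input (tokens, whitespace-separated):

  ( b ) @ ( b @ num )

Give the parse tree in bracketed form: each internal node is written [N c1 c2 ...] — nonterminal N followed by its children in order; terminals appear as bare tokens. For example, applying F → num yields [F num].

E
T @ E
F @ E
( E ) @ E
( T ) @ E
( F ) @ E
( b ) @ E
( b ) @ T
( b ) @ F
( b ) @ ( E )
( b ) @ ( T @ E )
( b ) @ ( F @ E )
( b ) @ ( b @ E )
( b ) @ ( b @ T )
( b ) @ ( b @ F )
( b ) @ ( b @ num )

[E [T [F ( [E [T [F b]]] )]] @ [E [T [F ( [E [T [F b]] @ [E [T [F num]]]] )]]]]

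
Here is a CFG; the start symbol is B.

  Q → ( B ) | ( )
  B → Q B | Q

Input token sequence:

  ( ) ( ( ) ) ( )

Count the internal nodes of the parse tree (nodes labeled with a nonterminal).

[B [Q ( )] [B [Q ( [B [Q ( )]] )] [B [Q ( )]]]]

8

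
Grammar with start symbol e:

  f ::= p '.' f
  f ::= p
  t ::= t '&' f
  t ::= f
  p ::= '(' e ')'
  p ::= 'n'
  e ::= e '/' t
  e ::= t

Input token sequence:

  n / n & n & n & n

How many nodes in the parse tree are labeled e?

2

[e [e [t [f [p n]]]] / [t [t [t [t [f [p n]]] & [f [p n]]] & [f [p n]]] & [f [p n]]]]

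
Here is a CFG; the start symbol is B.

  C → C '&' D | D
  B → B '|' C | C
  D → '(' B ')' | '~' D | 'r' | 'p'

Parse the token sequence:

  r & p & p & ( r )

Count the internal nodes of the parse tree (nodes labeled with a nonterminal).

[B [C [C [C [C [D r]] & [D p]] & [D p]] & [D ( [B [C [D r]]] )]]]

12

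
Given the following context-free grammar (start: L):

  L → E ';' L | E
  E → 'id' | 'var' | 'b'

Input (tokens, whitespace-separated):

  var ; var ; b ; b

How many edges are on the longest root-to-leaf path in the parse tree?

[L [E var] ; [L [E var] ; [L [E b] ; [L [E b]]]]]

5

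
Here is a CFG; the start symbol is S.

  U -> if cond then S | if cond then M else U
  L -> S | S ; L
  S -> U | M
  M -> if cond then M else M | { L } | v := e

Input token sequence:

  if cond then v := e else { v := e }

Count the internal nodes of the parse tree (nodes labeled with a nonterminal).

[S [M if cond then [M v := e] else [M { [L [S [M v := e]]] }]]]

7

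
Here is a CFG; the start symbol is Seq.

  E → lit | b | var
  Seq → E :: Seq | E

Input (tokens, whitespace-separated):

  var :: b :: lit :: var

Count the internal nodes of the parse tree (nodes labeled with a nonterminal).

[Seq [E var] :: [Seq [E b] :: [Seq [E lit] :: [Seq [E var]]]]]

8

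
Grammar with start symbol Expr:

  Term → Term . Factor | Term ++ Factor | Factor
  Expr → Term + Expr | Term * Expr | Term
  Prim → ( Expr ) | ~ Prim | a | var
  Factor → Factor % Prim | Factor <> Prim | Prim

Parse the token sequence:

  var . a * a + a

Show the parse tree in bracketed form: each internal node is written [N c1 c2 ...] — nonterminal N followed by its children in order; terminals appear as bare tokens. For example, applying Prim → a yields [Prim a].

Expr
Term * Expr
Term . Factor * Expr
Factor . Factor * Expr
Prim . Factor * Expr
var . Factor * Expr
var . Prim * Expr
var . a * Expr
var . a * Term + Expr
var . a * Factor + Expr
var . a * Prim + Expr
var . a * a + Expr
var . a * a + Term
var . a * a + Factor
var . a * a + Prim
var . a * a + a

[Expr [Term [Term [Factor [Prim var]]] . [Factor [Prim a]]] * [Expr [Term [Factor [Prim a]]] + [Expr [Term [Factor [Prim a]]]]]]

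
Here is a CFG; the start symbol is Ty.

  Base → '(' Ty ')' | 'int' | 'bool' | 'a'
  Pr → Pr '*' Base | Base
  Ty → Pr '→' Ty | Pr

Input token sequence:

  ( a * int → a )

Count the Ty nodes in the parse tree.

[Ty [Pr [Base ( [Ty [Pr [Pr [Base a]] * [Base int]] → [Ty [Pr [Base a]]]] )]]]

3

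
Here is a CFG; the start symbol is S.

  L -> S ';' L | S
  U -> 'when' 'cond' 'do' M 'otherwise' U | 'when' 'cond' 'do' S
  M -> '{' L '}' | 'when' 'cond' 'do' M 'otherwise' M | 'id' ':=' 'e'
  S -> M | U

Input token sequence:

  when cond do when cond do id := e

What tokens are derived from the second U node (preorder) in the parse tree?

[S [U when cond do [S [U when cond do [S [M id := e]]]]]]

when cond do id := e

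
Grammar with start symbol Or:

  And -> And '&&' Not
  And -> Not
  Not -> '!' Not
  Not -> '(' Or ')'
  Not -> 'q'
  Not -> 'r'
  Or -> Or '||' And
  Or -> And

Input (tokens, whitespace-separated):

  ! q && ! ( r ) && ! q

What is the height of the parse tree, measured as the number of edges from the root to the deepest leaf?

8

[Or [And [And [And [Not ! [Not q]]] && [Not ! [Not ( [Or [And [Not r]]] )]]] && [Not ! [Not q]]]]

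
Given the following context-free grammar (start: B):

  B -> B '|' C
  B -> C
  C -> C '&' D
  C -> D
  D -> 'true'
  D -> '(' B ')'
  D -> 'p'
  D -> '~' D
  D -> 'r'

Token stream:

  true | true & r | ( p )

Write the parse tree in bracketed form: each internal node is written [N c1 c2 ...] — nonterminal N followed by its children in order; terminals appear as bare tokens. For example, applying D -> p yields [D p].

B
B | C
B | C | C
C | C | C
D | C | C
true | C | C
true | C & D | C
true | D & D | C
true | true & D | C
true | true & r | C
true | true & r | D
true | true & r | ( B )
true | true & r | ( C )
true | true & r | ( D )
true | true & r | ( p )

[B [B [B [C [D true]]] | [C [C [D true]] & [D r]]] | [C [D ( [B [C [D p]]] )]]]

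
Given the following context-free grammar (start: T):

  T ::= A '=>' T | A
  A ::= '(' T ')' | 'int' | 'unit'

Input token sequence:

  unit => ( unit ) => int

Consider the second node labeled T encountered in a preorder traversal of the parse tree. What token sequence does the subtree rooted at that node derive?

( unit ) => int

[T [A unit] => [T [A ( [T [A unit]] )] => [T [A int]]]]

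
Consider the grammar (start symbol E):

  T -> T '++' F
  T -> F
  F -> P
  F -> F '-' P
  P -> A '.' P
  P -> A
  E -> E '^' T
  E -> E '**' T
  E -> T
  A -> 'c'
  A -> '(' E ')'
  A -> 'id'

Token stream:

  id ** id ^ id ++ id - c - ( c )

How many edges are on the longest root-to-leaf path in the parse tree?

[E [E [E [T [F [P [A id]]]]] ** [T [F [P [A id]]]]] ^ [T [T [F [P [A id]]]] ++ [F [F [F [P [A id]]] - [P [A c]]] - [P [A ( [E [T [F [P [A c]]]]] )]]]]]

10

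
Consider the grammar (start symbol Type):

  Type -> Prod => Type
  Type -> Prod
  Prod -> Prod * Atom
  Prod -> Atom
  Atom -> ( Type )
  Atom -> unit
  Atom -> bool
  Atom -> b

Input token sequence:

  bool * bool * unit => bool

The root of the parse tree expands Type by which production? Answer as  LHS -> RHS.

[Type [Prod [Prod [Prod [Atom bool]] * [Atom bool]] * [Atom unit]] => [Type [Prod [Atom bool]]]]

Type -> Prod => Type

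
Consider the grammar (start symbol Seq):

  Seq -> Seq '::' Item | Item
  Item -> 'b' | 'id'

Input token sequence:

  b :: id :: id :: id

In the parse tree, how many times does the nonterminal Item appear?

[Seq [Seq [Seq [Seq [Item b]] :: [Item id]] :: [Item id]] :: [Item id]]

4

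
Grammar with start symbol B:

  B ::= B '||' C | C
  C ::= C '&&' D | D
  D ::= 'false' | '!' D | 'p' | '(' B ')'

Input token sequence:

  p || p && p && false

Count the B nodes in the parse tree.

2

[B [B [C [D p]]] || [C [C [C [D p]] && [D p]] && [D false]]]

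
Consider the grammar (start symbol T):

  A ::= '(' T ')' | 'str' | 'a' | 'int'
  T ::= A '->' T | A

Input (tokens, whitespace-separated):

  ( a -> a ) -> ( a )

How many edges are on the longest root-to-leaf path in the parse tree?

5

[T [A ( [T [A a] -> [T [A a]]] )] -> [T [A ( [T [A a]] )]]]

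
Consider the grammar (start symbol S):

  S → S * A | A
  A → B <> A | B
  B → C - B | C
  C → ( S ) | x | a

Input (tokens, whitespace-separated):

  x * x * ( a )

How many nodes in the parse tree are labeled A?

[S [S [S [A [B [C x]]]] * [A [B [C x]]]] * [A [B [C ( [S [A [B [C a]]]] )]]]]

4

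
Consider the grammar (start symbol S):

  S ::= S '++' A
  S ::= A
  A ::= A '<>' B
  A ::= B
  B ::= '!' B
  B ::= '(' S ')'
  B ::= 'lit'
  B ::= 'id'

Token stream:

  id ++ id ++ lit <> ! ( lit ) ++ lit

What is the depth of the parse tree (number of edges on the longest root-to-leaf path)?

8

[S [S [S [S [A [B id]]] ++ [A [B id]]] ++ [A [A [B lit]] <> [B ! [B ( [S [A [B lit]]] )]]]] ++ [A [B lit]]]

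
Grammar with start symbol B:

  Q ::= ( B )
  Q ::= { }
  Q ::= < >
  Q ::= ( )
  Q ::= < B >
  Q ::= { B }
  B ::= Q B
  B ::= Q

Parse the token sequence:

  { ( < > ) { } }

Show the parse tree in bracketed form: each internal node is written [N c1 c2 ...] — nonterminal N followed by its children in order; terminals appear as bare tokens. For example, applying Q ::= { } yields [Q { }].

[B [Q { [B [Q ( [B [Q < >]] )] [B [Q { }]]] }]]

B
Q
{ B }
{ Q B }
{ ( B ) B }
{ ( Q ) B }
{ ( < > ) B }
{ ( < > ) Q }
{ ( < > ) { } }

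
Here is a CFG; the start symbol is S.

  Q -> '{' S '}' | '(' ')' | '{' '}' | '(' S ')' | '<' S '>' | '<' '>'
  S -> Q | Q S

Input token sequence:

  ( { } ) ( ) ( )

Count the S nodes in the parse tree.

4

[S [Q ( [S [Q { }]] )] [S [Q ( )] [S [Q ( )]]]]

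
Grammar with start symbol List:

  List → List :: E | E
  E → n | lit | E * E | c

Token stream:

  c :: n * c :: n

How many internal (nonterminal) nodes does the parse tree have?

8

[List [List [List [E c]] :: [E [E n] * [E c]]] :: [E n]]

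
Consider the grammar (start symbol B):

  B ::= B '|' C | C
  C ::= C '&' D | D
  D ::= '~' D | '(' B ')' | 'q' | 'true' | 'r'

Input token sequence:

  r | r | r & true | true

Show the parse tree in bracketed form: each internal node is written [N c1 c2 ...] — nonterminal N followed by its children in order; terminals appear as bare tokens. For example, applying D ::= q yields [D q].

[B [B [B [B [C [D r]]] | [C [D r]]] | [C [C [D r]] & [D true]]] | [C [D true]]]

B
B | C
B | C | C
B | C | C | C
C | C | C | C
D | C | C | C
r | C | C | C
r | D | C | C
r | r | C | C
r | r | C & D | C
r | r | D & D | C
r | r | r & D | C
r | r | r & true | C
r | r | r & true | D
r | r | r & true | true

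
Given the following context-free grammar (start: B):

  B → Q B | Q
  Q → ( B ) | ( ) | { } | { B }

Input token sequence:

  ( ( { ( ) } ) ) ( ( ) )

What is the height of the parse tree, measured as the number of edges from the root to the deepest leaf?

[B [Q ( [B [Q ( [B [Q { [B [Q ( )]] }]] )]] )] [B [Q ( [B [Q ( )]] )]]]

8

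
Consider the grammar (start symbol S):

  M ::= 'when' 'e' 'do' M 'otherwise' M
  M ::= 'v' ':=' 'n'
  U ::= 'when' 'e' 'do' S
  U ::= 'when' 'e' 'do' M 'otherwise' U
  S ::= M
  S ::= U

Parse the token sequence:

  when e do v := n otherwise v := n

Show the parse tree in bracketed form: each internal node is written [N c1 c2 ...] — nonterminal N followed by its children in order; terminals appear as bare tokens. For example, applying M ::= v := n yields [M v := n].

[S [M when e do [M v := n] otherwise [M v := n]]]

S
M
when e do M otherwise M
when e do v := n otherwise M
when e do v := n otherwise v := n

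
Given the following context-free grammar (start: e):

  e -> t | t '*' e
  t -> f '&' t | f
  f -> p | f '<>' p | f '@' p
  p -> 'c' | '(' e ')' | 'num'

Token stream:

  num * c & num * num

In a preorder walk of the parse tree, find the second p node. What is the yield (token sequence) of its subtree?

c

[e [t [f [p num]]] * [e [t [f [p c]] & [t [f [p num]]]] * [e [t [f [p num]]]]]]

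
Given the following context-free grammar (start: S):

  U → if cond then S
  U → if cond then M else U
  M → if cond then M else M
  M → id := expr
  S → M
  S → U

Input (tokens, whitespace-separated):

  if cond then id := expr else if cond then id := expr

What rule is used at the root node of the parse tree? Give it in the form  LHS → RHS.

[S [U if cond then [M id := expr] else [U if cond then [S [M id := expr]]]]]

S → U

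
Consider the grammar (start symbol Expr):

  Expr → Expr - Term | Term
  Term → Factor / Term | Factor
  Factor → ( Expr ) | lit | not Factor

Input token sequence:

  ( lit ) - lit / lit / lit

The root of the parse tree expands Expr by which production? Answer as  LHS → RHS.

[Expr [Expr [Term [Factor ( [Expr [Term [Factor lit]]] )]]] - [Term [Factor lit] / [Term [Factor lit] / [Term [Factor lit]]]]]

Expr → Expr - Term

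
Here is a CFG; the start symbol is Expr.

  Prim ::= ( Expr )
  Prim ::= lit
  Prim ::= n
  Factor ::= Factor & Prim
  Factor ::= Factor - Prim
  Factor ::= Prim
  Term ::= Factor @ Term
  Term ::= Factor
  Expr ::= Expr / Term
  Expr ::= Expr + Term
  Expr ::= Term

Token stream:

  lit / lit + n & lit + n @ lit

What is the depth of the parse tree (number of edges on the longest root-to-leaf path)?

7

[Expr [Expr [Expr [Expr [Term [Factor [Prim lit]]]] / [Term [Factor [Prim lit]]]] + [Term [Factor [Factor [Prim n]] & [Prim lit]]]] + [Term [Factor [Prim n]] @ [Term [Factor [Prim lit]]]]]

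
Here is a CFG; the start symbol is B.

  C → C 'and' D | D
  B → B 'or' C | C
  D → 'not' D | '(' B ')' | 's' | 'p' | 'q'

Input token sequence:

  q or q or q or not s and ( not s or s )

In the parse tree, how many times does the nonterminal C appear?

[B [B [B [B [C [D q]]] or [C [D q]]] or [C [D q]]] or [C [C [D not [D s]]] and [D ( [B [B [C [D not [D s]]]] or [C [D s]]] )]]]

7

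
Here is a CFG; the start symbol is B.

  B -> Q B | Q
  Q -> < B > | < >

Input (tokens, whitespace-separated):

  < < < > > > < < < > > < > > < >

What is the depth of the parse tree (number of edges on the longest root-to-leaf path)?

[B [Q < [B [Q < [B [Q < >]] >]] >] [B [Q < [B [Q < [B [Q < >]] >] [B [Q < >]]] >] [B [Q < >]]]]

7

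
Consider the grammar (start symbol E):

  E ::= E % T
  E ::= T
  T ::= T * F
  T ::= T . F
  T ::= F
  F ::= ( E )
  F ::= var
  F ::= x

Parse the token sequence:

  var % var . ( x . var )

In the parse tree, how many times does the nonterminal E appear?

3

[E [E [T [F var]]] % [T [T [F var]] . [F ( [E [T [T [F x]] . [F var]]] )]]]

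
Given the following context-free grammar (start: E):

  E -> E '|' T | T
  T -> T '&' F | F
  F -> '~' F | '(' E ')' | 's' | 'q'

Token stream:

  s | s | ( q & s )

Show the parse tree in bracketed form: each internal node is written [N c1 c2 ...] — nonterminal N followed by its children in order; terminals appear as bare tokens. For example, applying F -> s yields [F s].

E
E | T
E | T | T
T | T | T
F | T | T
s | T | T
s | F | T
s | s | T
s | s | F
s | s | ( E )
s | s | ( T )
s | s | ( T & F )
s | s | ( F & F )
s | s | ( q & F )
s | s | ( q & s )

[E [E [E [T [F s]]] | [T [F s]]] | [T [F ( [E [T [T [F q]] & [F s]]] )]]]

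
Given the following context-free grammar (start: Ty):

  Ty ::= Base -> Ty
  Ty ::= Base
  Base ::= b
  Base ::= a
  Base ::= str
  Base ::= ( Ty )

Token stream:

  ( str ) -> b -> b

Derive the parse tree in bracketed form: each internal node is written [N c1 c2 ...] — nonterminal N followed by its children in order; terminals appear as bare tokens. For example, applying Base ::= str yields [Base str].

Ty
Base -> Ty
( Ty ) -> Ty
( Base ) -> Ty
( str ) -> Ty
( str ) -> Base -> Ty
( str ) -> b -> Ty
( str ) -> b -> Base
( str ) -> b -> b

[Ty [Base ( [Ty [Base str]] )] -> [Ty [Base b] -> [Ty [Base b]]]]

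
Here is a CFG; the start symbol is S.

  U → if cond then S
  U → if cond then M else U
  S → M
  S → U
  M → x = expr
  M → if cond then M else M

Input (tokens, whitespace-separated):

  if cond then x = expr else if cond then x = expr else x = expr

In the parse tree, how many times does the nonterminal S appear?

[S [M if cond then [M x = expr] else [M if cond then [M x = expr] else [M x = expr]]]]

1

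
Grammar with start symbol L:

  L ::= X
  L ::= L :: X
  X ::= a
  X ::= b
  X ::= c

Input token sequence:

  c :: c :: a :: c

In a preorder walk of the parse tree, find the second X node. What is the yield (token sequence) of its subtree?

[L [L [L [L [X c]] :: [X c]] :: [X a]] :: [X c]]

c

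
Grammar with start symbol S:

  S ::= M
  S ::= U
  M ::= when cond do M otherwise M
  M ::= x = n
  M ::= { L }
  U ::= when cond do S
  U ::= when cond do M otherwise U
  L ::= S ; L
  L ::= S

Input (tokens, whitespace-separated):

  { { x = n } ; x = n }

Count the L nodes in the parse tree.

[S [M { [L [S [M { [L [S [M x = n]]] }]] ; [L [S [M x = n]]]] }]]

3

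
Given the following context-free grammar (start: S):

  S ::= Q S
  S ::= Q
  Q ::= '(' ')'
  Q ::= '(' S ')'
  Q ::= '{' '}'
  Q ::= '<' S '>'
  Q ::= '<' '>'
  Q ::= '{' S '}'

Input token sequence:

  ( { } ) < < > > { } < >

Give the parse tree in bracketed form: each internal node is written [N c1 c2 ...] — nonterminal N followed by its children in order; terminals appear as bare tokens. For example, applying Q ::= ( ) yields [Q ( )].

[S [Q ( [S [Q { }]] )] [S [Q < [S [Q < >]] >] [S [Q { }] [S [Q < >]]]]]

S
Q S
( S ) S
( Q ) S
( { } ) S
( { } ) Q S
( { } ) < S > S
( { } ) < Q > S
( { } ) < < > > S
( { } ) < < > > Q S
( { } ) < < > > { } S
( { } ) < < > > { } Q
( { } ) < < > > { } < >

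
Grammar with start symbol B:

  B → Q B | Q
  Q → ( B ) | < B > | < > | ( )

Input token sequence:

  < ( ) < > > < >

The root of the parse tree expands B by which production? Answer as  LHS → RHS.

[B [Q < [B [Q ( )] [B [Q < >]]] >] [B [Q < >]]]

B → Q B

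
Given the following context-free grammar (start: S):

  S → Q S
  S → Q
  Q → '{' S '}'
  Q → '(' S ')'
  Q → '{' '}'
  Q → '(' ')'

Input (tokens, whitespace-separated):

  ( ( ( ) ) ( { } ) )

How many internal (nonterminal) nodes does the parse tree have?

[S [Q ( [S [Q ( [S [Q ( )]] )] [S [Q ( [S [Q { }]] )]]] )]]

10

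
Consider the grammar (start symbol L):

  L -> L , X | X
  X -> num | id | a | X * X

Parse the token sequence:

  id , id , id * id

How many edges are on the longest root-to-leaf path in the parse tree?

4

[L [L [L [X id]] , [X id]] , [X [X id] * [X id]]]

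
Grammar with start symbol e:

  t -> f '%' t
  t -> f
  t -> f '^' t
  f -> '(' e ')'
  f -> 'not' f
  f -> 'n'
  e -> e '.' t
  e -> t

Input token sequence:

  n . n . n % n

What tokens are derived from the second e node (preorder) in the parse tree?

n . n

[e [e [e [t [f n]]] . [t [f n]]] . [t [f n] % [t [f n]]]]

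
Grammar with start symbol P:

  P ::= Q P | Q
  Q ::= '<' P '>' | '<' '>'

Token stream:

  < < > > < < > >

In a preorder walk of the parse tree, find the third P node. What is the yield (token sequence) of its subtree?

< < > >

[P [Q < [P [Q < >]] >] [P [Q < [P [Q < >]] >]]]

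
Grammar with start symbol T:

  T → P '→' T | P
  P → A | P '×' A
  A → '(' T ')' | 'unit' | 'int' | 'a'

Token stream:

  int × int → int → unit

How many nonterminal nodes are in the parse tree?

11

[T [P [P [A int]] × [A int]] → [T [P [A int]] → [T [P [A unit]]]]]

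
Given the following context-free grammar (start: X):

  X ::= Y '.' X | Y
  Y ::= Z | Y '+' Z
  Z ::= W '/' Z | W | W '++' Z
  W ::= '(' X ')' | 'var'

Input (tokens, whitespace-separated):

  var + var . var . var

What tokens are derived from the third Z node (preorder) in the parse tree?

var

[X [Y [Y [Z [W var]]] + [Z [W var]]] . [X [Y [Z [W var]]] . [X [Y [Z [W var]]]]]]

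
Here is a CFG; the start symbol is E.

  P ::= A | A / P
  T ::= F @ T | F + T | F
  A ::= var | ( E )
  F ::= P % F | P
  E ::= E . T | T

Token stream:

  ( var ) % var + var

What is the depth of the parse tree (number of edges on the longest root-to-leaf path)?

10

[E [T [F [P [A ( [E [T [F [P [A var]]]]] )]] % [F [P [A var]]]] + [T [F [P [A var]]]]]]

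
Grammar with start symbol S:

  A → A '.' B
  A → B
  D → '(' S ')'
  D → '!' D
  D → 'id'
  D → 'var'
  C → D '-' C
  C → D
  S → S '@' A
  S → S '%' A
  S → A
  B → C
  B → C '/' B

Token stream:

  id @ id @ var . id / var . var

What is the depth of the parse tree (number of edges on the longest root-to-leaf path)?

[S [S [S [A [B [C [D id]]]]] @ [A [B [C [D id]]]]] @ [A [A [A [B [C [D var]]]] . [B [C [D id]] / [B [C [D var]]]]] . [B [C [D var]]]]]

7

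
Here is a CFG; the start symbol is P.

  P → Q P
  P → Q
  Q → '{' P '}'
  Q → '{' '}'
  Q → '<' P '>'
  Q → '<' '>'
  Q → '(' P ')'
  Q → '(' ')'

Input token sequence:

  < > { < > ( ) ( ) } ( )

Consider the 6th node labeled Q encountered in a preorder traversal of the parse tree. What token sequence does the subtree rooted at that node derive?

( )

[P [Q < >] [P [Q { [P [Q < >] [P [Q ( )] [P [Q ( )]]]] }] [P [Q ( )]]]]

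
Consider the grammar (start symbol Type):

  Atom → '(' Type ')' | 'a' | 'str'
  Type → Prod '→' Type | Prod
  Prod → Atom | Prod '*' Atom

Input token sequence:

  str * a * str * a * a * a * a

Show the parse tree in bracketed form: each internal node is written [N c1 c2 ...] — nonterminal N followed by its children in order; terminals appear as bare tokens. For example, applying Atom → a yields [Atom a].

[Type [Prod [Prod [Prod [Prod [Prod [Prod [Prod [Atom str]] * [Atom a]] * [Atom str]] * [Atom a]] * [Atom a]] * [Atom a]] * [Atom a]]]

Type
Prod
Prod * Atom
Prod * Atom * Atom
Prod * Atom * Atom * Atom
Prod * Atom * Atom * Atom * Atom
Prod * Atom * Atom * Atom * Atom * Atom
Prod * Atom * Atom * Atom * Atom * Atom * Atom
Atom * Atom * Atom * Atom * Atom * Atom * Atom
str * Atom * Atom * Atom * Atom * Atom * Atom
str * a * Atom * Atom * Atom * Atom * Atom
str * a * str * Atom * Atom * Atom * Atom
str * a * str * a * Atom * Atom * Atom
str * a * str * a * a * Atom * Atom
str * a * str * a * a * a * Atom
str * a * str * a * a * a * a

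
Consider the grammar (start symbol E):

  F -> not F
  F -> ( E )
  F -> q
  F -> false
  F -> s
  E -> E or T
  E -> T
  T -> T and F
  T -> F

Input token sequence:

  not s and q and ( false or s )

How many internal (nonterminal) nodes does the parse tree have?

14

[E [T [T [T [F not [F s]]] and [F q]] and [F ( [E [E [T [F false]]] or [T [F s]]] )]]]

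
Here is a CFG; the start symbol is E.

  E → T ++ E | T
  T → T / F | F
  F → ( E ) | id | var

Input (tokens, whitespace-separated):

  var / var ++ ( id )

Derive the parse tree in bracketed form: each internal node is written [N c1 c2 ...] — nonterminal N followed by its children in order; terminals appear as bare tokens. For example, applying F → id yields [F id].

[E [T [T [F var]] / [F var]] ++ [E [T [F ( [E [T [F id]]] )]]]]

E
T ++ E
T / F ++ E
F / F ++ E
var / F ++ E
var / var ++ E
var / var ++ T
var / var ++ F
var / var ++ ( E )
var / var ++ ( T )
var / var ++ ( F )
var / var ++ ( id )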